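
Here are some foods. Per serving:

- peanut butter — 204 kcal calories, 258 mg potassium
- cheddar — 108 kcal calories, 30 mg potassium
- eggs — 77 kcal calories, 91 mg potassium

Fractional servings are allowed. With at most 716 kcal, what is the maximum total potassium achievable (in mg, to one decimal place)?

905.5 mg

Potassium per kcal: peanut butter 1.265, eggs 1.182, cheddar 0.2778.
With no serving limits, spend the whole calories allowance on peanut butter: 716 kcal / 204 kcal × 258 mg = 905.5 mg.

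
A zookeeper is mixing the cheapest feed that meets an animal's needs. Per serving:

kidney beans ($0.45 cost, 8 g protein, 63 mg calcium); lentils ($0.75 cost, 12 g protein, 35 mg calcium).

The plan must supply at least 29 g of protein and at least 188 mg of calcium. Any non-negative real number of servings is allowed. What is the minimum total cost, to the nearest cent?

$1.63

Compare the cost at each extreme point of the feasible region.
kidney beans only: max(29/8, 188/63) = 3.625 servings → $1.63.
lentils only: max(29/12, 188/35) = 5.371 servings → $4.03.
kidney beans + lentils with both tight: 2.607 servings and 0.6786 servings → $1.68.
The minimum over all feasible corners is $1.63.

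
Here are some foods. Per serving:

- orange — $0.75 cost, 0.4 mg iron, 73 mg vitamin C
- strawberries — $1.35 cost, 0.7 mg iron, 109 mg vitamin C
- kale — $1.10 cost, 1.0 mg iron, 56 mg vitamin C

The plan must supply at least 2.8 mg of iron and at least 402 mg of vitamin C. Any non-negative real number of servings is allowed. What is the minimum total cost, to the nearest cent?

Two binding constraints pin down two serving amounts, so the optimal mix uses at most two foods. The candidates are each food alone (scaled to the tighter of iron/vitamin C) and each pair with both constraints tight.
orange only: max(2.8/0.4, 402/73) = 7 servings → $5.25.
strawberries only: max(2.8/0.7, 402/109) = 4 servings → $5.40.
kale only: max(2.8/1.0, 402/56) = 7.179 servings → $7.90.
orange + strawberries: the both-tight solution has a negative serving — not a feasible corner.
orange + kale with both tight: 4.846 servings and 0.8617 servings → $4.58.
strawberries + kale with both tight: 3.513 servings and 0.341 servings → $5.12.
The minimum over all feasible corners is $4.58.

$4.58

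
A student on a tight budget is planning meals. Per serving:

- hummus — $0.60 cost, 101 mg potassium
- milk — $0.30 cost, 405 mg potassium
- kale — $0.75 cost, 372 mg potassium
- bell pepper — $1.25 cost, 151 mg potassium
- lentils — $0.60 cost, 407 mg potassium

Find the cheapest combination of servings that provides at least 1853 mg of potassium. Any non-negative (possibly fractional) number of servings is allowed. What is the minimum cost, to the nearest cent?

Cost per mg of potassium: milk $0.0007, lentils $0.0015, kale $0.0020, hummus $0.0059, bell pepper $0.0083.
With no serving limits, use only milk: 1853 mg / 405 mg = 4.575 servings × $0.30 = $1.37.

$1.37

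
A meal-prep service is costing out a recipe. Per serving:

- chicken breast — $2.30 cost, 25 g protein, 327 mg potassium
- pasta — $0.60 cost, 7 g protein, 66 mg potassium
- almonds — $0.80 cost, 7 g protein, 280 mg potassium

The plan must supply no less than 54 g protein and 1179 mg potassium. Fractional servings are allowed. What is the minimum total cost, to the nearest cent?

Minimising a linear cost over {protein ≥ 54, potassium ≥ 1179, servings ≥ 0} — the optimum is at a vertex, using one or two foods.
chicken breast only: max(54/25, 1179/327) = 3.606 servings → $8.29.
pasta only: max(54/7, 1179/66) = 17.86 servings → $10.72.
almonds only: max(54/7, 1179/280) = 7.714 servings → $6.17.
chicken breast + pasta with both targets exact would need a negative amount; discard.
chicken breast + almonds with both tight: 1.458 servings and 2.508 servings → $5.36.
pasta + almonds with both tight: 4.584 servings and 3.13 servings → $5.25.
So the least-cost plan costs $5.25.

$5.25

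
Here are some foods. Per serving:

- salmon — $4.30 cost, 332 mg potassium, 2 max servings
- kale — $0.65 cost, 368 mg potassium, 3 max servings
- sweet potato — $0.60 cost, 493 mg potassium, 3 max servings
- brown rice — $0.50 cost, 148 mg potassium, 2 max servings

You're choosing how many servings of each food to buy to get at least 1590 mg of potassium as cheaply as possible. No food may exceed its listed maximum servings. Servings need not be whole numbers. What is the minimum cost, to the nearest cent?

Cost per mg of potassium: sweet potato $0.0012, kale $0.0018, brown rice $0.0034, salmon $0.0130.
Take 3 servings of sweet potato: +1479.0 mg potassium for $1.80 (total $1.80, still need 111.0 mg).
Take 0.3016 servings of kale: +111.0 mg potassium for $0.20 (total $2.00, still need 0.0 mg).
Greedy by cheapest-per-mg is optimal for a single linear constraint, so the minimum cost is $2.00.

$2.00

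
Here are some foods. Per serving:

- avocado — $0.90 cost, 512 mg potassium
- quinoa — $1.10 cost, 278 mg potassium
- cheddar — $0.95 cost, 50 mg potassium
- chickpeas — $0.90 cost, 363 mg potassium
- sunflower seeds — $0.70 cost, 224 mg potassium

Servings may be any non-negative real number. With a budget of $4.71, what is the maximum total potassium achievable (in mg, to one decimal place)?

2679.5 mg

Potassium per dollar: avocado 568.9, chickpeas 403.3, sunflower seeds 320, quinoa 252.7, cheddar 52.63.
With no serving limits, spend the whole cost allowance on avocado: $4.71 / $0.90 × 512 mg = 2679.5 mg.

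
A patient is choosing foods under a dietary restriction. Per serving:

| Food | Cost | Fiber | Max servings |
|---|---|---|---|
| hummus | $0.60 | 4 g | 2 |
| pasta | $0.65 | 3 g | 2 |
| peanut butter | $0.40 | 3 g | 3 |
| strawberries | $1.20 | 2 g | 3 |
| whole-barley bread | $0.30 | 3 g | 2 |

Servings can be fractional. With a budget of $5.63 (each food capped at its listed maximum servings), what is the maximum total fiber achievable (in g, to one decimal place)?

31.2 g

Fiber per dollar: whole-barley bread 10, peanut butter 7.5, hummus 6.667, pasta 4.615, strawberries 1.667.
Take 2 servings of whole-barley bread: spends $0.60, +6.0 g fiber (running total 6.0 g).
Take 3 servings of peanut butter: spends $1.20, +9.0 g fiber (running total 15.0 g).
Take 2 servings of hummus: spends $1.20, +8.0 g fiber (running total 23.0 g).
Take 2 servings of pasta: spends $1.30, +6.0 g fiber (running total 29.0 g).
Take 1.108 servings of strawberries: spends $1.33, +2.2 g fiber (running total 31.2 g).
Filling greedily by fiber-per-dollar is optimal for one linear limit, giving 31.2 g.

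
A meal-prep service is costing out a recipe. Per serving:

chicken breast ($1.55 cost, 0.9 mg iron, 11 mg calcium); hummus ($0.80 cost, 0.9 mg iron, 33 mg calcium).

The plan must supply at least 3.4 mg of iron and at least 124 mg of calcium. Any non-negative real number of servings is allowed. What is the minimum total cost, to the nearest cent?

An LP optimum is at a vertex; with two nutrient constraints at most two foods are used. Check each candidate.
chicken breast only: max(3.4/0.9, 124/11) = 11.27 servings → $17.47.
hummus only: max(3.4/0.9, 124/33) = 3.778 servings → $3.02.
chicken breast + hummus with both tight: 0.0303 servings and 3.747 servings → $3.04.
The minimum over all feasible corners is $3.02.

$3.02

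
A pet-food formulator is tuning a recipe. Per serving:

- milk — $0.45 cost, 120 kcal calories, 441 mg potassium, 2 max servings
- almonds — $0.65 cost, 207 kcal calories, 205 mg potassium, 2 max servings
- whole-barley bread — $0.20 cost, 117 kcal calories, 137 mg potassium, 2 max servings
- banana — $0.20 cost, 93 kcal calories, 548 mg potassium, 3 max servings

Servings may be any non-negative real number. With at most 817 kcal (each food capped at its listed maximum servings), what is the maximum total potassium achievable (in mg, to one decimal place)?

2863.4 mg

Potassium per kcal: banana 5.892, milk 3.675, whole-barley bread 1.171, almonds 0.9903.
Take 3 servings of banana: uses 279 kcal, +1644.0 mg potassium (running total 1644.0 mg).
Take 2 servings of milk: uses 240 kcal, +882.0 mg potassium (running total 2526.0 mg).
Take 2 servings of whole-barley bread: uses 234 kcal, +274.0 mg potassium (running total 2800.0 mg).
Take 0.3092 servings of almonds: uses 64 kcal, +63.4 mg potassium (running total 2863.4 mg).
Filling greedily by potassium-per-kcal is optimal for one linear limit, giving 2863.4 mg.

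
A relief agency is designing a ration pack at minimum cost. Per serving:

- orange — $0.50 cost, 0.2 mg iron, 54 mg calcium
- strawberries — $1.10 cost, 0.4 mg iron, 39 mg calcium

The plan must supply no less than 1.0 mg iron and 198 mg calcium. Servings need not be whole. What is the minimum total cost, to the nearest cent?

$2.50

Check every corner: each single food scaled to meet both minima, and each pair solved so both constraints bind.
orange only: max(1.0/0.2, 198/54) = 5 servings → $2.50.
strawberries only: max(1.0/0.4, 198/39) = 5.077 servings → $5.58.
orange + strawberries with both tight: 2.913 servings and 1.043 servings → $2.60.
So the least-cost plan costs $2.50.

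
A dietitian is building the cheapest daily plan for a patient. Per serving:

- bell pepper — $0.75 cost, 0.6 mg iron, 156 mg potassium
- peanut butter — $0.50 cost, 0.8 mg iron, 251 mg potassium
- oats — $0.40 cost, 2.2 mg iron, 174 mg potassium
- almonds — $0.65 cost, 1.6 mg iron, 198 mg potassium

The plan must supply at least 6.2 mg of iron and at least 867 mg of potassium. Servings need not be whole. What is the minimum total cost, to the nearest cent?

Check every corner: each single food scaled to meet both minima, and each pair solved so both constraints bind.
bell pepper only: max(6.2/0.6, 867/156) = 10.33 servings → $7.75.
peanut butter only: max(6.2/0.8, 867/251) = 7.75 servings → $3.88.
oats only: max(6.2/2.2, 867/174) = 4.983 servings → $1.99.
almonds only: max(6.2/1.6, 867/198) = 4.379 servings → $2.85.
bell pepper + peanut butter with both targets exact would need a negative amount; discard.
bell pepper + oats with both tight: 3.47 servings and 1.872 servings → $3.35.
bell pepper + almonds with both tight: 1.22 servings and 3.417 servings → $3.14.
peanut butter + oats with both tight: 2.006 servings and 2.089 servings → $1.84.
peanut butter + almonds with both tight: 0.6562 servings and 3.547 servings → $2.63.
oats + almonds with both targets exact would need a negative amount; discard.
The minimum over all feasible corners is $1.84.

$1.84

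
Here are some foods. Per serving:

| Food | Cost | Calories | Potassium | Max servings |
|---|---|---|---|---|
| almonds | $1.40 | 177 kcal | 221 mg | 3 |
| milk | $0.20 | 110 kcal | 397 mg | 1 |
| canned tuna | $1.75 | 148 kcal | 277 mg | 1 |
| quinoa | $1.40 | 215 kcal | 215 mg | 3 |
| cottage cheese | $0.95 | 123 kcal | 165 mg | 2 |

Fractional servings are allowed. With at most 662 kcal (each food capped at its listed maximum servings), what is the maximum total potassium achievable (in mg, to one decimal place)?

1201.3 mg

Potassium per kcal: milk 3.609, canned tuna 1.872, cottage cheese 1.341, almonds 1.249, quinoa 1.
Take 1 serving of milk: uses 110 kcal, +397.0 mg potassium (running total 397.0 mg).
Take 1 serving of canned tuna: uses 148 kcal, +277.0 mg potassium (running total 674.0 mg).
Take 2 servings of cottage cheese: uses 246 kcal, +330.0 mg potassium (running total 1004.0 mg).
Take 0.8927 servings of almonds: uses 158 kcal, +197.3 mg potassium (running total 1201.3 mg).
Greedy by best ratio exhausts the calories allowance optimally: 1201.3 mg.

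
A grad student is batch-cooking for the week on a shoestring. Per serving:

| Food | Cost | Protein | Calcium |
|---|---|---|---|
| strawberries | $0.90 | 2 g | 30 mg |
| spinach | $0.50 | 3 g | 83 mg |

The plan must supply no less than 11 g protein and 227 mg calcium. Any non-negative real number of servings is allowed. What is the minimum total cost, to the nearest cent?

A basic optimal solution has at most two foods positive. Try each food alone and each pair with both targets met exactly.
strawberries only: max(11/2, 227/30) = 7.567 servings → $6.81.
spinach only: max(11/3, 227/83) = 3.667 servings → $1.83.
strawberries + spinach with both tight: 3.053 servings and 1.632 servings → $3.56.
The minimum over all feasible corners is $1.83.

$1.83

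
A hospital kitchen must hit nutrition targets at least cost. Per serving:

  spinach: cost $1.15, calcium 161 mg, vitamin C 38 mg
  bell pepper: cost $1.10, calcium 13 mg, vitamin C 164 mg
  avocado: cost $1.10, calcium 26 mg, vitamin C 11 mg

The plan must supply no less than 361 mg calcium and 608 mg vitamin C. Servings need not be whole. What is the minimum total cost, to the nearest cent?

$5.85

spinach only: max(361/161, 608/38) = 16 servings → $18.40.
bell pepper only: max(361/13, 608/164) = 27.77 servings → $30.55.
avocado only: max(361/26, 608/11) = 55.27 servings → $60.80.
spinach + bell pepper with both tight: 1.98 servings and 3.249 servings → $5.85.
spinach + avocado: intersection lies outside the first quadrant.
bell pepper + avocado with both tight: 2.872 servings and 12.45 servings → $16.85.
Cheapest feasible corner: $5.85.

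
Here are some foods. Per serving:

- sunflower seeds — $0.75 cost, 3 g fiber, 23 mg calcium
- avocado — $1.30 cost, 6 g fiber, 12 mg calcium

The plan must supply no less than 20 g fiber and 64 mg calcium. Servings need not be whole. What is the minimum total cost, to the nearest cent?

$4.47

The cheapest plan sits at a corner of the feasible region — with two constraints it uses at most two foods.
sunflower seeds only: max(20/3, 64/23) = 6.667 servings → $5.00.
avocado only: max(20/6, 64/12) = 5.333 servings → $6.93.
sunflower seeds + avocado with both tight: 1.412 servings and 2.627 servings → $4.47.
The minimum over all feasible corners is $4.47.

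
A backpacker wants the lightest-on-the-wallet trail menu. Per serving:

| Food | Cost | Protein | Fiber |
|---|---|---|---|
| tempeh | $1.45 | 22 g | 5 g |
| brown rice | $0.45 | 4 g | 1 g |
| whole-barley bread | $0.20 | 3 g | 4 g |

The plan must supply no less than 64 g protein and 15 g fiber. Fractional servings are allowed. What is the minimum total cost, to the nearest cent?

With two linear requirements the optimum uses one or two foods; enumerate the corners.
tempeh only: max(64/22, 15/5) = 3 servings → $4.35.
brown rice only: max(64/4, 15/1) = 16 servings → $7.20.
whole-barley bread only: max(64/3, 15/4) = 21.33 servings → $4.27.
tempeh + brown rice with both tight: 2 servings and 5 servings → $5.15.
tempeh + whole-barley bread with both tight: 2.89 servings and 0.137 servings → $4.22.
brown rice + whole-barley bread with both targets exact would need a negative amount; discard.
The minimum over all feasible corners is $4.22.

$4.22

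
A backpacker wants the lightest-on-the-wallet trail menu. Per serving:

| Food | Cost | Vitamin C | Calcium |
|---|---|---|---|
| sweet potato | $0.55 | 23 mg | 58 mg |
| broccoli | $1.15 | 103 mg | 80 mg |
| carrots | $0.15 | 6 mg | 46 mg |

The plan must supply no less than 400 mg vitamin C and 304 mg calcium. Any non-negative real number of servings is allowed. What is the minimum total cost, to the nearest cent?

With two linear requirements the optimum uses one or two foods; enumerate the corners.
sweet potato only: max(400/23, 304/58) = 17.39 servings → $9.57.
broccoli only: max(400/103, 304/80) = 3.883 servings → $4.47.
carrots only: max(400/6, 304/46) = 66.67 servings → $10.00.
sweet potato + broccoli with both targets exact would need a negative amount; discard.
sweet potato + carrots with both targets exact would need a negative amount; discard.
broccoli + carrots with both targets exact would need a negative amount; discard.
So the least-cost plan costs $4.47.

$4.47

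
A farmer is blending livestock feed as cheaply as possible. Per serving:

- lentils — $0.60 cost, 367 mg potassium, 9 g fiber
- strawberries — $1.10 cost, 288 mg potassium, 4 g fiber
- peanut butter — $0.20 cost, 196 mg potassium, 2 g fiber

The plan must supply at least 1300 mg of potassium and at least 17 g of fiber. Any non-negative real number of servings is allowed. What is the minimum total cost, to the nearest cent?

$1.49

lentils only: max(1300/367, 17/9) = 3.542 servings → $2.13.
strawberries only: max(1300/288, 17/4) = 4.514 servings → $4.97.
peanut butter only: max(1300/196, 17/2) = 8.5 servings → $1.70.
lentils + strawberries with both targets exact would need a negative amount; discard.
lentils + peanut butter with both tight: 0.7107 servings and 5.302 servings → $1.49.
strawberries + peanut butter with both tight: 3.519 servings and 1.462 servings → $4.16.
So the least-cost plan costs $1.49.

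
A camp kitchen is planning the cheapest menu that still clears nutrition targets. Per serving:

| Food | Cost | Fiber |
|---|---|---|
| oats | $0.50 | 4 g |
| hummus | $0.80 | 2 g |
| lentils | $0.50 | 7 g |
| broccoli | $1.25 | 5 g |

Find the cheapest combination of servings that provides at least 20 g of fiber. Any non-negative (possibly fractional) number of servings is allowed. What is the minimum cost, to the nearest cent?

$1.43

Cost per g of fiber: lentils $0.0714, oats $0.1250, broccoli $0.2500, hummus $0.4000.
With no serving limits, use only lentils: 20 g / 7 g = 2.857 servings × $0.50 = $1.43.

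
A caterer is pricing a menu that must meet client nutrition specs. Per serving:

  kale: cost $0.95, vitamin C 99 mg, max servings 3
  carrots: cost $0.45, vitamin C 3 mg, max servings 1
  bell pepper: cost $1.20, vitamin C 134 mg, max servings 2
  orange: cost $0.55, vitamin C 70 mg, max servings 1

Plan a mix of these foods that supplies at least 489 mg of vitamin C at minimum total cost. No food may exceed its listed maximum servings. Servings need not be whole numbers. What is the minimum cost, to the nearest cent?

$4.40

Cost per mg of vitamin C: orange $0.0079, bell pepper $0.0090, kale $0.0096, carrots $0.1500.
Take 1 serving of orange: +70.0 mg vitamin C for $0.55 (total $0.55, still need 419.0 mg).
Take 2 servings of bell pepper: +268.0 mg vitamin C for $2.40 (total $2.95, still need 151.0 mg).
Take 1.525 servings of kale: +151.0 mg vitamin C for $1.45 (total $4.40, still need 0.0 mg).
Filling from the cheapest source first is optimal under one linear minimum: $4.40.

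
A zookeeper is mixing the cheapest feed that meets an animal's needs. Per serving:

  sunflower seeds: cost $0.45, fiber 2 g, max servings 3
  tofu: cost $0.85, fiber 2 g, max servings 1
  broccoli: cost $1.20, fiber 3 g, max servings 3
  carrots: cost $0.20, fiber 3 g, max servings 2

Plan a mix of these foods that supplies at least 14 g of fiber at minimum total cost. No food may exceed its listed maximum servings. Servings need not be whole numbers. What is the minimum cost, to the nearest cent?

$2.55

Cost per g of fiber: carrots $0.0667, sunflower seeds $0.2250, broccoli $0.4000, tofu $0.4250.
Take 2 servings of carrots: +6.0 g fiber for $0.40 (total $0.40, still need 8.0 g).
Take 3 servings of sunflower seeds: +6.0 g fiber for $1.35 (total $1.75, still need 2.0 g).
Take 0.6667 servings of broccoli: +2.0 g fiber for $0.80 (total $2.55, still need 0.0 g).
Greedy by cheapest-per-g is optimal for a single linear constraint, so the minimum cost is $2.55.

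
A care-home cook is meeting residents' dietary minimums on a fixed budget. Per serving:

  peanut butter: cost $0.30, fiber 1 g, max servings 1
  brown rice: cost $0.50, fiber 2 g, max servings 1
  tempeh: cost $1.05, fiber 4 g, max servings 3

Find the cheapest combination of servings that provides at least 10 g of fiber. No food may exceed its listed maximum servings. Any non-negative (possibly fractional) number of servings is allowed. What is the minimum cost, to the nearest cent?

Cost per g of fiber: brown rice $0.2500, tempeh $0.2625, peanut butter $0.3000.
Take 1 serving of brown rice: +2.0 g fiber for $0.50 (total $0.50, still need 8.0 g).
Take 2 servings of tempeh: +8.0 g fiber for $2.10 (total $2.60, still need 0.0 g).
Filling from the cheapest source first is optimal under one linear minimum: $2.60.

$2.60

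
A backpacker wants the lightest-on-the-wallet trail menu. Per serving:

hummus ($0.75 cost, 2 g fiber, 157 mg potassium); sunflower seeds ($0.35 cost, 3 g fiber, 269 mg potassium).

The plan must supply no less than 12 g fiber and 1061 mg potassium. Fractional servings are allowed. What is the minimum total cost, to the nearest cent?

$1.40

An LP optimum is at a vertex; with two nutrient constraints at most two foods are used. Check each candidate.
hummus only: max(12/2, 1061/157) = 6.758 servings → $5.07.
sunflower seeds only: max(12/3, 1061/269) = 4 servings → $1.40.
hummus + sunflower seeds with both tight: 0.6716 servings and 3.552 servings → $1.75.
Cheapest feasible corner: $1.40.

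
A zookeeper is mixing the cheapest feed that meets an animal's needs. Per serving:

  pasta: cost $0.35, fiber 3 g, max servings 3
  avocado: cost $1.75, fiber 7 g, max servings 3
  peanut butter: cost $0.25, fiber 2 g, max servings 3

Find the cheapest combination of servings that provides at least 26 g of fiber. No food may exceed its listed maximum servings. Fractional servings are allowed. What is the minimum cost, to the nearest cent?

Cost per g of fiber: pasta $0.1167, peanut butter $0.1250, avocado $0.2500.
Take 3 servings of pasta: +9.0 g fiber for $1.05 (total $1.05, still need 17.0 g).
Take 3 servings of peanut butter: +6.0 g fiber for $0.75 (total $1.80, still need 11.0 g).
Take 1.571 servings of avocado: +11.0 g fiber for $2.75 (total $4.55, still need 0.0 g).
Filling from the cheapest source first is optimal under one linear minimum: $4.55.

$4.55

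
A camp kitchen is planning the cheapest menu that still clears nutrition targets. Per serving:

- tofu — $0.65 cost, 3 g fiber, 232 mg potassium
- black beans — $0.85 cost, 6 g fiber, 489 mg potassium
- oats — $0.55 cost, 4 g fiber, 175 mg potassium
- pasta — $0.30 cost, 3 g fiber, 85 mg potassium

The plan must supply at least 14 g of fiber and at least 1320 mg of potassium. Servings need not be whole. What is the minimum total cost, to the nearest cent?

Minimising a linear cost over {fiber ≥ 14, potassium ≥ 1320, servings ≥ 0} — the optimum is at a vertex, using one or two foods.
tofu only: max(14/3, 1320/232) = 5.69 servings → $3.70.
black beans only: max(14/6, 1320/489) = 2.699 servings → $2.29.
oats only: max(14/4, 1320/175) = 7.543 servings → $4.15.
pasta only: max(14/3, 1320/85) = 15.53 servings → $4.66.
tofu + black beans: intersection lies outside the first quadrant.
tofu + oats: intersection lies outside the first quadrant.
tofu + pasta: intersection lies outside the first quadrant.
black beans + oats with both targets exact would need a negative amount; discard.
black beans + pasta: the both-tight solution has a negative serving — not a feasible corner.
oats + pasta with both targets exact would need a negative amount; discard.
The minimum over all feasible corners is $2.29.

$2.29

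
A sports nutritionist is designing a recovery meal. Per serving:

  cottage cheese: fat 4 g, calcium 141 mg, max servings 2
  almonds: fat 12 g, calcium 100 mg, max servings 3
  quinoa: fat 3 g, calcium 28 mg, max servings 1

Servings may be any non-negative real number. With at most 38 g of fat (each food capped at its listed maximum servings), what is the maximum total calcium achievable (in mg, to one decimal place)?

Calcium per g fat: cottage cheese 35.25, quinoa 9.333, almonds 8.333.
Take 2 servings of cottage cheese: uses 8 g fat, +282.0 mg calcium (running total 282.0 mg).
Take 1 serving of quinoa: uses 3 g fat, +28.0 mg calcium (running total 310.0 mg).
Take 2.25 servings of almonds: uses 27 g fat, +225.0 mg calcium (running total 535.0 mg).
Filling greedily by calcium-per-g fat is optimal for one linear limit, giving 535.0 mg.

535.0 mg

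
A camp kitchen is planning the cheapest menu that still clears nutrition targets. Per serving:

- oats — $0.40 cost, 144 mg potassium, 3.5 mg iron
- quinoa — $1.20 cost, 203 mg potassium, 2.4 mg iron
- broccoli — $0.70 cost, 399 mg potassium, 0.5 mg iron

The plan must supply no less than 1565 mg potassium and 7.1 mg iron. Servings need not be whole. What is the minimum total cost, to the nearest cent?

$2.97

An LP optimum is at a vertex; with two nutrient constraints at most two foods are used. Check each candidate.
oats only: max(1565/144, 7.1/3.5) = 10.87 servings → $4.35.
quinoa only: max(1565/203, 7.1/2.4) = 7.709 servings → $9.25.
broccoli only: max(1565/399, 7.1/0.5) = 14.2 servings → $9.94.
oats + quinoa: the both-tight solution has a negative serving — not a feasible corner.
oats + broccoli with both tight: 1.548 servings and 3.364 servings → $2.97.
quinoa + broccoli with both tight: 2.395 servings and 2.704 servings → $4.77.
Cheapest feasible corner: $2.97.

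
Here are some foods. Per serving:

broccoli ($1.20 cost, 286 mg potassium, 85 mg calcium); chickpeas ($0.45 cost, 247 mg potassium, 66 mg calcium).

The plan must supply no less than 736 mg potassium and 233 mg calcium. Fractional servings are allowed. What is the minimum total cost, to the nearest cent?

With two linear requirements the optimum uses one or two foods; enumerate the corners.
broccoli only: max(736/286, 233/85) = 2.741 servings → $3.29.
chickpeas only: max(736/247, 233/66) = 3.53 servings → $1.59.
broccoli + chickpeas: the both-tight solution has a negative serving — not a feasible corner.
Cheapest feasible corner: $1.59.

$1.59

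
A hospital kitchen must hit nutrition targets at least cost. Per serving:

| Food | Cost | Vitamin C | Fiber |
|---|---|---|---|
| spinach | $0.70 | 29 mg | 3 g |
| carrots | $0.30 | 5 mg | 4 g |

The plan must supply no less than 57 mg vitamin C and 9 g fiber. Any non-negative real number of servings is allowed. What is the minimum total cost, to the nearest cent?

An LP optimum is at a vertex; with two nutrient constraints at most two foods are used. Check each candidate.
spinach only: max(57/29, 9/3) = 3 servings → $2.10.
carrots only: max(57/5, 9/4) = 11.4 servings → $3.42.
spinach + carrots with both tight: 1.812 servings and 0.8911 servings → $1.54.
The minimum over all feasible corners is $1.54.

$1.54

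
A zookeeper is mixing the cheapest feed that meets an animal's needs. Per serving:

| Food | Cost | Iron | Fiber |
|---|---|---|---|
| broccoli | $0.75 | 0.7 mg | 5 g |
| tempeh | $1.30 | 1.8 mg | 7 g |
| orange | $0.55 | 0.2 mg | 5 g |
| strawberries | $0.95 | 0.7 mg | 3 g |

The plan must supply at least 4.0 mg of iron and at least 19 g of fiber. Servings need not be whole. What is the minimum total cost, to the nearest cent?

broccoli only: max(4.0/0.7, 19/5) = 5.714 servings → $4.29.
tempeh only: max(4.0/1.8, 19/7) = 2.714 servings → $3.53.
orange only: max(4.0/0.2, 19/5) = 20 servings → $11.00.
strawberries only: max(4.0/0.7, 19/3) = 6.333 servings → $6.02.
broccoli + tempeh with both tight: 1.512 servings and 1.634 servings → $3.26.
broccoli + orange: intersection lies outside the first quadrant.
broccoli + strawberries with both tight: 0.9286 servings and 4.786 servings → $5.24.
tempeh + orange with both tight: 2.132 servings and 0.8158 servings → $3.22.
tempeh + strawberries: the both-tight solution has a negative serving — not a feasible corner.
orange + strawberries with both tight: 0.4483 servings and 5.586 servings → $5.55.
So the least-cost plan costs $3.22.

$3.22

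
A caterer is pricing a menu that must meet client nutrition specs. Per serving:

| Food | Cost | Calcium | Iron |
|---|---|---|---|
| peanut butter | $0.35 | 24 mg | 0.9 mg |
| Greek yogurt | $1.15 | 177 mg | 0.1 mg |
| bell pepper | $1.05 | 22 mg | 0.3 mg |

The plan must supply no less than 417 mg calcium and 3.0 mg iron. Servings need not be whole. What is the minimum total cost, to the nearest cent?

For a min-cost LP with two ≥-constraints, a basic feasible solution has at most two positive variables.
peanut butter only: max(417/24, 3.0/0.9) = 17.38 servings → $6.08.
Greek yogurt only: max(417/177, 3.0/0.1) = 30 servings → $34.50.
bell pepper only: max(417/22, 3.0/0.3) = 18.95 servings → $19.90.
peanut butter + Greek yogurt with both tight: 3.119 servings and 1.933 servings → $3.31.
peanut butter + bell pepper: the both-tight solution has a negative serving — not a feasible corner.
Greek yogurt + bell pepper with both tight: 1.161 servings and 9.613 servings → $11.43.
The minimum over all feasible corners is $3.31.

$3.31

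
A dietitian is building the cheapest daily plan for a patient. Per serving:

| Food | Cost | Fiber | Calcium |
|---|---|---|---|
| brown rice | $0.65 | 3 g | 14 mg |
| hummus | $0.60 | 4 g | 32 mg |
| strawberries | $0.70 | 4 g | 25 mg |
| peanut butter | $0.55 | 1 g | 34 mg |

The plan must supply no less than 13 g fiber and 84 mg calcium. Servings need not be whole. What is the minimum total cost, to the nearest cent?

$1.95

brown rice only: max(13/3, 84/14) = 6 servings → $3.90.
hummus only: max(13/4, 84/32) = 3.25 servings → $1.95.
strawberries only: max(13/4, 84/25) = 3.36 servings → $2.35.
peanut butter only: max(13/1, 84/34) = 13 servings → $7.15.
brown rice + hummus with both tight: 2 servings and 1.75 servings → $2.35.
brown rice + strawberries: the both-tight solution has a negative serving — not a feasible corner.
brown rice + peanut butter with both tight: 4.068 servings and 0.7955 servings → $3.08.
hummus + strawberries with both tight: 0.3929 servings and 2.857 servings → $2.24.
hummus + peanut butter: intersection lies outside the first quadrant.
strawberries + peanut butter with both tight: 3.225 servings and 0.0991 servings → $2.31.
So the least-cost plan costs $1.95.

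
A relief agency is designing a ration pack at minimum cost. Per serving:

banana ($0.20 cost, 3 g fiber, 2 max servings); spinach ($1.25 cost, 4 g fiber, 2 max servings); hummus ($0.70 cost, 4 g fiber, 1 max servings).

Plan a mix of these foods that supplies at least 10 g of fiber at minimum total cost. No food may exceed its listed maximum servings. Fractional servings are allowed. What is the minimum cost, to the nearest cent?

Cost per g of fiber: banana $0.0667, hummus $0.1750, spinach $0.3125.
Take 2 servings of banana: +6.0 g fiber for $0.40 (total $0.40, still need 4.0 g).
Take 1 serving of hummus: +4.0 g fiber for $0.70 (total $1.10, still need 0.0 g).
Filling from the cheapest source first is optimal under one linear minimum: $1.10.

$1.10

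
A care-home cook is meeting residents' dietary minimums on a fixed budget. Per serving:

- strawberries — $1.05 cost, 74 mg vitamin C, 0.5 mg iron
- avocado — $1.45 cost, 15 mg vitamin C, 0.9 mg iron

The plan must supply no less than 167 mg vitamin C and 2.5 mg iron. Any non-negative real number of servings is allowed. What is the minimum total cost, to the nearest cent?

A basic optimal solution has at most two foods positive. Try each food alone and each pair with both targets met exactly.
strawberries only: max(167/74, 2.5/0.5) = 5 servings → $5.25.
avocado only: max(167/15, 2.5/0.9) = 11.13 servings → $16.14.
strawberries + avocado with both tight: 1.909 servings and 1.717 servings → $4.49.
So the least-cost plan costs $4.49.

$4.49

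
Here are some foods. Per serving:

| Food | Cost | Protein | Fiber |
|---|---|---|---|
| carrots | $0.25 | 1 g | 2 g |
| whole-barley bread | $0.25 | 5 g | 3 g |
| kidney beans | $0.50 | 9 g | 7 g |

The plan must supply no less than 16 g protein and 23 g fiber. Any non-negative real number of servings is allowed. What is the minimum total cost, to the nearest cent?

$1.64

A basic optimal solution has at most two foods positive. Try each food alone and each pair with both targets met exactly.
carrots only: max(16/1, 23/2) = 16 servings → $4.00.
whole-barley bread only: max(16/5, 23/3) = 7.667 servings → $1.92.
kidney beans only: max(16/9, 23/7) = 3.286 servings → $1.64.
carrots + whole-barley bread with both tight: 9.571 servings and 1.286 servings → $2.71.
carrots + kidney beans with both tight: 8.636 servings and 0.8182 servings → $2.57.
whole-barley bread + kidney beans: intersection lies outside the first quadrant.
Cheapest feasible corner: $1.64.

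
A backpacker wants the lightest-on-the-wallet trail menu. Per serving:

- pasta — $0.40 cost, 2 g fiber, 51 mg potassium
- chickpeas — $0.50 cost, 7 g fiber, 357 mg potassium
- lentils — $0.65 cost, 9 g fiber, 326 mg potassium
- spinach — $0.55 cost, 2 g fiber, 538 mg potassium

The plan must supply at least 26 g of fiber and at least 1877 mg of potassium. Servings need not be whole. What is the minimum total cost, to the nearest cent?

$2.37

A basic optimal solution has at most two foods positive. Try each food alone and each pair with both targets met exactly.
pasta only: max(26/2, 1877/51) = 36.8 servings → $14.72.
chickpeas only: max(26/7, 1877/357) = 5.258 servings → $2.63.
lentils only: max(26/9, 1877/326) = 5.758 servings → $3.74.
spinach only: max(26/2, 1877/538) = 13 servings → $7.15.
pasta + chickpeas with both targets exact would need a negative amount; discard.
pasta + lentils with both targets exact would need a negative amount; discard.
pasta + spinach with both tight: 10.51 servings and 2.493 servings → $5.57.
chickpeas + lentils: the both-tight solution has a negative serving — not a feasible corner.
chickpeas + spinach with both tight: 3.353 servings and 1.264 servings → $2.37.
lentils + spinach with both tight: 2.442 servings and 2.009 servings → $2.69.
The minimum over all feasible corners is $2.37.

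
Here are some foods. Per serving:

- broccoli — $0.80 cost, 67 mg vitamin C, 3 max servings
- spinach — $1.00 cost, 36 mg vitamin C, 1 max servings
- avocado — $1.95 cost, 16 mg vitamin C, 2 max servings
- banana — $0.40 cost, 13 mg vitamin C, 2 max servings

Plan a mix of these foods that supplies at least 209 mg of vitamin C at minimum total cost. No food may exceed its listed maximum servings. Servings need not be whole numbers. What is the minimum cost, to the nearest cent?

$2.62

Cost per mg of vitamin C: broccoli $0.0119, spinach $0.0278, banana $0.0308, avocado $0.1219.
Take 3 servings of broccoli: +201.0 mg vitamin C for $2.40 (total $2.40, still need 8.0 mg).
Take 0.2222 servings of spinach: +8.0 mg vitamin C for $0.22 (total $2.62, still need 0.0 mg).
Filling from the cheapest source first is optimal under one linear minimum: $2.62.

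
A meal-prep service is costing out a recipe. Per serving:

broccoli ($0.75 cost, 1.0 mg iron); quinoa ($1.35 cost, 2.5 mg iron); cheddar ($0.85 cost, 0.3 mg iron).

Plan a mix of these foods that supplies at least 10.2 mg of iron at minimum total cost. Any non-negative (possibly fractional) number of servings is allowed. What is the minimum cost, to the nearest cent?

$5.51

Cost per mg of iron: quinoa $0.5400, broccoli $0.7500, cheddar $2.8333.
With no serving limits, use only quinoa: 10.2 mg / 2.5 mg = 4.08 servings × $1.35 = $5.51.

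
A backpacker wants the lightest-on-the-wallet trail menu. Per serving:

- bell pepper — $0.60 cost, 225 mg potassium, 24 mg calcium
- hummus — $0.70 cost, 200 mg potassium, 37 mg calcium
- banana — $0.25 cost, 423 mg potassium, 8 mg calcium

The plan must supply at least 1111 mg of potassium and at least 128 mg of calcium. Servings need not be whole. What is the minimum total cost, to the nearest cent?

$2.53

An LP optimum is at a vertex; with two nutrient constraints at most two foods are used. Check each candidate.
bell pepper only: max(1111/225, 128/24) = 5.333 servings → $3.20.
hummus only: max(1111/200, 128/37) = 5.555 servings → $3.89.
banana only: max(1111/423, 128/8) = 16 servings → $4.00.
bell pepper + hummus with both tight: 4.399 servings and 0.606 servings → $3.06.
bell pepper + banana: intersection lies outside the first quadrant.
hummus + banana with both tight: 3.221 servings and 1.104 servings → $2.53.
Cheapest feasible corner: $2.53.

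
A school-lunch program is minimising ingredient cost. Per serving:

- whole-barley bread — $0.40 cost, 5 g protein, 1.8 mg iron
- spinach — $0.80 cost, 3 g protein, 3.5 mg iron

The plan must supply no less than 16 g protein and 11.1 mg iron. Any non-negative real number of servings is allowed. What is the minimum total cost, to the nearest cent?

Minimising a linear cost over {protein ≥ 16, iron ≥ 11.1, servings ≥ 0} — the optimum is at a vertex, using one or two foods.
whole-barley bread only: max(16/5, 11.1/1.8) = 6.167 servings → $2.47.
spinach only: max(16/3, 11.1/3.5) = 5.333 servings → $4.27.
whole-barley bread + spinach with both tight: 1.876 servings and 2.207 servings → $2.52.
Cheapest feasible corner: $2.47.

$2.47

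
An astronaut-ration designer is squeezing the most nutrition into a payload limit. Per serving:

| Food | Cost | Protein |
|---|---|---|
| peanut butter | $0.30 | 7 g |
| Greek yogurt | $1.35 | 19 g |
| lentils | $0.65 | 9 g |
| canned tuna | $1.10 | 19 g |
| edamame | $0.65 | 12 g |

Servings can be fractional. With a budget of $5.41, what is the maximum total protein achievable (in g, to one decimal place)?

Protein per dollar: peanut butter 23.33, edamame 18.46, canned tuna 17.27, Greek yogurt 14.07, lentils 13.85.
With no serving limits, spend the whole cost allowance on peanut butter: $5.41 / $0.30 × 7 g = 126.2 g.

126.2 g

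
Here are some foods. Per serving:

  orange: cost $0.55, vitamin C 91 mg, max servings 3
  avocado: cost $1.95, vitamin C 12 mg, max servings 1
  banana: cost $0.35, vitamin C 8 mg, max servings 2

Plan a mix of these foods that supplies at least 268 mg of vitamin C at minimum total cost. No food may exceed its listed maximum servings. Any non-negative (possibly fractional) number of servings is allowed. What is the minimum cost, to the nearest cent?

Cost per mg of vitamin C: orange $0.0060, banana $0.0437, avocado $0.1625.
Take 2.945 servings of orange: +268.0 mg vitamin C for $1.62 (total $1.62, still need 0.0 mg).
Greedy by cheapest-per-mg is optimal for a single linear constraint, so the minimum cost is $1.62.

$1.62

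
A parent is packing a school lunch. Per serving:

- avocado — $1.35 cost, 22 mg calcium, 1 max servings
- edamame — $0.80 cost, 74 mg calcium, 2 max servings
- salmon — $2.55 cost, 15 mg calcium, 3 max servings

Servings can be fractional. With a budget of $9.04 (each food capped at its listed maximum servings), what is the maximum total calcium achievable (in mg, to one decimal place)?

205.8 mg

Calcium per dollar: edamame 92.5, avocado 16.3, salmon 5.882.
Take 2 servings of edamame: spends $1.60, +148.0 mg calcium (running total 148.0 mg).
Take 1 serving of avocado: spends $1.35, +22.0 mg calcium (running total 170.0 mg).
Take 2.388 servings of salmon: spends $6.09, +35.8 mg calcium (running total 205.8 mg).
Greedy by best ratio exhausts the cost allowance optimally: 205.8 mg.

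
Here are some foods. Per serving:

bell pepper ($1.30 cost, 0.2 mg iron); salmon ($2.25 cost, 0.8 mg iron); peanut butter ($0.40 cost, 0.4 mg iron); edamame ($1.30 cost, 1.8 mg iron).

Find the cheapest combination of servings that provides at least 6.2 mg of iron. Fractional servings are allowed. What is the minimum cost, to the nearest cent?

$4.48

Cost per mg of iron: edamame $0.7222, peanut butter $1.0000, salmon $2.8125, bell pepper $6.5000.
With no serving limits, use only edamame: 6.2 mg / 1.8 mg = 3.444 servings × $1.30 = $4.48.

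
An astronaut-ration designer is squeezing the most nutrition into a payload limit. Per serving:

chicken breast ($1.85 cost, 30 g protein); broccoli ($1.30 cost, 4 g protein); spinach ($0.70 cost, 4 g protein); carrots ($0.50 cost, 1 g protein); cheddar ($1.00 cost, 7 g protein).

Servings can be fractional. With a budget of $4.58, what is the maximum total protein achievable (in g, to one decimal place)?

74.3 g

Protein per dollar: chicken breast 16.22, cheddar 7, spinach 5.714, broccoli 3.077, carrots 2.
With no serving limits, spend the whole cost allowance on chicken breast: $4.58 / $1.85 × 30 g = 74.3 g.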